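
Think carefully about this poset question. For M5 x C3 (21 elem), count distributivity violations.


Distributive law: a ^ (b v c) = (a ^ b) v (a ^ c).
Check all 21^3 = 9261 ordered triples (a,b,c).
  e.g. a=(a1,0), b=(a2,0), c=(a3,0): lhs=(a1,0) != rhs=(0,0)
  e.g. a=(a1,0), b=(a2,0), c=(a3,1): lhs=(a1,0) != rhs=(0,0)
Total violating triples: 1620


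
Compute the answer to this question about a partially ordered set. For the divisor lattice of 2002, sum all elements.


sigma(n) = sum of divisors.
Divisors of 2002: [1, 2, 7, 11, 13, 14, 22, 26, 77, 91, 143, 154, 182, 286, 1001, 2002]
Sum = 4032


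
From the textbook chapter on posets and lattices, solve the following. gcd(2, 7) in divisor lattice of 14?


Meet=gcd.
gcd(2,7)=1


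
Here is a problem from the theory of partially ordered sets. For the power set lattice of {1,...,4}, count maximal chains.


A maximal chain goes from the minimum element to a maximal element via cover relations.
Counting all min-to-max paths in the cover graph.
Total maximal chains: 24


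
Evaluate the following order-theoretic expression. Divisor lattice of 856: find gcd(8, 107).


In a divisor lattice, meet = gcd (greatest common divisor).
By Euclidean algorithm or factoring: gcd(8,107) = 1


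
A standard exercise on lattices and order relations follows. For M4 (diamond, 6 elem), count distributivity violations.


Distributive law: a ^ (b v c) = (a ^ b) v (a ^ c).
Check all 6^3 = 216 ordered triples (a,b,c).
  e.g. a=a1, b=a2, c=a3: lhs=a1 != rhs=0
  e.g. a=a1, b=a2, c=a4: lhs=a1 != rhs=0
Total violating triples: 24


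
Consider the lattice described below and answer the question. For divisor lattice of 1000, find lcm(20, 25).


In a divisor lattice, join = lcm (least common multiple).
Compute lcm iteratively: start with first element, then lcm(current, next).
Elements: [20, 25]
lcm(20,25) = 100
Final lcm = 100


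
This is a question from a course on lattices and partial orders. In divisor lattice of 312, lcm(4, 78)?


Join=lcm.
gcd(4,78)=2
lcm=156


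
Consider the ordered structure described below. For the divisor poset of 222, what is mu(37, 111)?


In a divisor lattice, mu(a,b) = mu(b/a) where mu is the classical Mobius function.
b/a = 111/37 = 3
Prime factorization of 3: primes [3]
3 is squarefree with 1 prime factor(s), so mu(3) = (-1)^1 = -1


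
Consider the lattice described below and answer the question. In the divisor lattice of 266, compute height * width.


Height = length of longest chain minus 1; width = size of largest antichain.
A maximum chain: 1 | 19 | 133 | 266  (height 3).
A maximum antichain: {2, 7, 19}  (width 3).
Product = 3 * 3 = 9


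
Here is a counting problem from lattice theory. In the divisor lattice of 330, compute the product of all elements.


Divisors of 330: [1, 2, 3, 5, 6, 10, 11, 15, 22, 30, 33, 55, 66, 110, 165, 330]
Product = n^(d(n)/2) = 330^(16/2)
Product = 140640861824100000000


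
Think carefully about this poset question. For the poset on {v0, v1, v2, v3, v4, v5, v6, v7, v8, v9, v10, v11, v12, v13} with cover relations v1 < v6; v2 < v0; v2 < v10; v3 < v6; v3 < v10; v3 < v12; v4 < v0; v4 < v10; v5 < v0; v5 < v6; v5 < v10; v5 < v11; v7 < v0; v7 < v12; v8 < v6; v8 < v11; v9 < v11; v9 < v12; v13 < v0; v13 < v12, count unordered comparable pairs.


A comparable pair {a,b} has a < b or b < a in the order.
Count unordered pairs where one element is strictly below the other.
Examples: {v0,v2}, {v0,v4}, {v0,v5}, {v0,v7}, ...
Total comparable pairs: 20


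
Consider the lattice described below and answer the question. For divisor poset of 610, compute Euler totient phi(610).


phi(n) = n * prod_{p|n} (1 - 1/p).
Prime divisors of 610: [2, 5, 61]
phi(610) = 610 * (1 - 1/2) * (1 - 1/5) * (1 - 1/61)
phi(610) = 240


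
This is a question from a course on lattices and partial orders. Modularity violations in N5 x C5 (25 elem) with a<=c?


Modular law: if a <= c then a v (b ^ c) = (a v b) ^ c.
Check all triples (a,b,c) with a <= c among 25 elements.
  e.g. a=(a,0), b=(c,0), c=(b,0): lhs=(a,0) != rhs=(b,0)
  e.g. a=(a,0), b=(c,1), c=(b,0): lhs=(a,0) != rhs=(b,0)
Total violating triples: 75


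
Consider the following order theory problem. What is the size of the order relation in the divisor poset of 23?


The order relation is {(a,b) : a <= b}, reflexive so it includes (a,a).
Examples: (1,1), (1,23), (23,23)
Total ordered pairs: 3


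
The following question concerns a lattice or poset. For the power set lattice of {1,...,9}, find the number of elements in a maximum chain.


A chain is a totally ordered subset; we count the number of elements in a maximum chain.
Compute, for each element x, the size of the longest chain ending at x:
  {}: 1
  {1}: 2
  {2}: 2
  {3}: 2
  {4}: 2
  {5}: 2
  ...
A maximum chain: {} < {1} < {1,2} < {1,2,3} < {1,2,3,4} < {1,2,3,4,5} < {1,2,3,4,5,6} < {1,2,3,4,5,6,7} < {1,2,3,4,5,6,7,8} < {1,2,3,4,5,6,7,8,9}
Number of elements in the longest chain: 10


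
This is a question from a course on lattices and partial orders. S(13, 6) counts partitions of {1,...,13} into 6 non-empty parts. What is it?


S(n,k) = k*S(n-1,k) + S(n-1,k-1).
S(12,6) = 1323652, S(12,5) = 1379400
S(13,6) = 6*1323652 + 1379400 = 7941912 + 1379400
S(13,6) = 9321312


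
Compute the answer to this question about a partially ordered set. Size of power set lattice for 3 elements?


Power set = 2^n.
2^3 = 8


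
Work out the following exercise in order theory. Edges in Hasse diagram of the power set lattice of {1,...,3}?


A cover relation a -< b holds when a < b with no c strictly between.
Cover relations:
  {} -< {1}
  {} -< {2}
  {} -< {3}
  {1} -< {1,2}
  {1} -< {1,3}
  {2} -< {1,2}
  {2} -< {2,3}
  {3} -< {1,3}
  ...4 more
Total: 12


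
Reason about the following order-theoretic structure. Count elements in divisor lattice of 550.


Divisors of 550: [1, 2, 5, 10, 11, 22, 25, 50, 55, 110, 275, 550]
Count: 12


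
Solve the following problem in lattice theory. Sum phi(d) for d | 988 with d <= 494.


Divisors of 988 up to 494: [1, 2, 4, 13, 19, 26, 38, 52, 76, 247, 494]
phi values: [1, 1, 2, 12, 18, 12, 18, 24, 36, 216, 216]
Sum = 556


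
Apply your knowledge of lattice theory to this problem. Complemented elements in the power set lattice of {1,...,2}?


An element a is complemented if some b has a meet b = bottom, a join b = top.
every subset A has complement S\A, so all elements are complemented.
Complemented elements: {}, {1}, {2}, {1,2}
Count: 4


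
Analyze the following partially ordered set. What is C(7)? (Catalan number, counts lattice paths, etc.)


C(n) = C(2n, n) / (n+1).
C(14, 7) = 3432
C(7) = 3432 / 8 = 429


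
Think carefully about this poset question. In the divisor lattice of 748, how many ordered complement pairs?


Complement pair (a,b): a meet b = bottom, a join b = top.
Here: gcd(a,b)=1 and lcm(a,b)=748, i.e. a*b=748 with a,b coprime.
Pairs found: (1,748), (4,187), (11,68), (17,44), ... (4 more)
Total ordered pairs: 8


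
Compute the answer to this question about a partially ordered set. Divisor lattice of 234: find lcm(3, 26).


In a divisor lattice, join = lcm (least common multiple).
gcd(3,26) = 1
lcm(3,26) = 3*26/gcd = 78/1 = 78


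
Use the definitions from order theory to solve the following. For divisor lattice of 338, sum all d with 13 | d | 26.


Interval [13,26] in divisors of 338: [13, 26]
Sum = 39


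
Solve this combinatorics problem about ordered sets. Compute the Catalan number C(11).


C(n) = C(2n, n) / (n+1).
C(22, 11) = 705432
C(11) = 705432 / 12 = 58786


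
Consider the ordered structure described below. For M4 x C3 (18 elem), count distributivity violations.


Distributive law: a ^ (b v c) = (a ^ b) v (a ^ c).
Check all 18^3 = 5832 ordered triples (a,b,c).
  e.g. a=(a1,0), b=(a2,0), c=(a3,0): lhs=(a1,0) != rhs=(0,0)
  e.g. a=(a1,0), b=(a2,0), c=(a3,1): lhs=(a1,0) != rhs=(0,0)
Total violating triples: 648


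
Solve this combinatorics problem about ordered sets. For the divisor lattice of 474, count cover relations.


A cover relation a -< b holds when a < b with no c strictly between.
Cover relations:
  1 -< 2
  1 -< 3
  1 -< 79
  2 -< 6
  2 -< 158
  3 -< 6
  3 -< 237
  6 -< 474
  ...4 more
Total: 12


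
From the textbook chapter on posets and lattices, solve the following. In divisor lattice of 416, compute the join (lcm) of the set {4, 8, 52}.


In a divisor lattice, join = lcm (least common multiple).
Compute lcm iteratively: start with first element, then lcm(current, next).
Elements: [4, 8, 52]
lcm(4,8) = 8
lcm(8,52) = 104
Final lcm = 104


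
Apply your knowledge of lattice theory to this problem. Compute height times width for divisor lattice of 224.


Height = length of longest chain minus 1; width = size of largest antichain.
A maximum chain: 1 | 7 | 14 | 28 | 56 | 112 | 224  (height 6).
A maximum antichain: {2, 7}  (width 2).
Product = 6 * 2 = 12


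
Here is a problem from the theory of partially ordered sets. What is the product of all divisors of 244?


Divisors of 244: [1, 2, 4, 61, 122, 244]
Product = n^(d(n)/2) = 244^(6/2)
Product = 14526784


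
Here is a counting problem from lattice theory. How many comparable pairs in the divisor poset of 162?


A comparable pair {a,b} has a < b or b < a in the order.
Count unordered pairs where one element is strictly below the other.
Examples: {1,2}, {1,3}, {1,6}, {1,9}, ...
Total comparable pairs: 35


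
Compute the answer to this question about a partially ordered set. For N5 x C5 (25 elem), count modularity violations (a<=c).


Modular law: if a <= c then a v (b ^ c) = (a v b) ^ c.
Check all triples (a,b,c) with a <= c among 25 elements.
  e.g. a=(a,0), b=(c,0), c=(b,0): lhs=(a,0) != rhs=(b,0)
  e.g. a=(a,0), b=(c,1), c=(b,0): lhs=(a,0) != rhs=(b,0)
Total violating triples: 75


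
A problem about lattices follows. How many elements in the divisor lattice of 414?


Divisors of 414: [1, 2, 3, 6, 9, 18, 23, 46, 69, 138, 207, 414]
Count: 12


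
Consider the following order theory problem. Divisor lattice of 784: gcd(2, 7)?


Meet=gcd.
gcd(2,7)=1


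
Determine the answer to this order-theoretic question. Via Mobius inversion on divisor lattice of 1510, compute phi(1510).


phi(n) = n * prod_{p|n} (1 - 1/p).
Prime divisors of 1510: [2, 5, 151]
phi(1510) = 1510 * (1 - 1/2) * (1 - 1/5) * (1 - 1/151)
phi(1510) = 600


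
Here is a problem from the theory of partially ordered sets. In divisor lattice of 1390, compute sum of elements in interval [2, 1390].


Interval [2,1390] in divisors of 1390: [2, 10, 278, 1390]
Sum = 1680


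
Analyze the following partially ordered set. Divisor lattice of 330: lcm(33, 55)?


Join=lcm.
gcd(33,55)=11
lcm=165


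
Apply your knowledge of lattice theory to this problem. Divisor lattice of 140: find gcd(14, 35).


In a divisor lattice, meet = gcd (greatest common divisor).
By Euclidean algorithm or factoring: gcd(14,35) = 7


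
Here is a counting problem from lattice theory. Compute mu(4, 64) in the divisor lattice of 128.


In a divisor lattice, mu(a,b) = mu(b/a) where mu is the classical Mobius function.
b/a = 64/4 = 16
Prime factorization of 16: primes [2]
16 is not squarefree, so mu(16) = 0


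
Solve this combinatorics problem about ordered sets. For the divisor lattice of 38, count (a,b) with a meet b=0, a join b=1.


Complement pair (a,b): a meet b = bottom, a join b = top.
Here: gcd(a,b)=1 and lcm(a,b)=38, i.e. a*b=38 with a,b coprime.
Pairs found: (1,38), (2,19), (19,2), (38,1)
Total ordered pairs: 4


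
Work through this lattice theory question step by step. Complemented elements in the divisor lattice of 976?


An element a is complemented if some b has a meet b = bottom, a join b = top.
a is complemented iff gcd(a, n/a)=1, i.e. a is a unitary divisor of 976.
Complemented elements: 1, 16, 61, 976
Count: 4


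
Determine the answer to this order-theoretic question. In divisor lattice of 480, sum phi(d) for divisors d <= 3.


Divisors of 480 up to 3: [1, 2, 3]
phi values: [1, 1, 2]
Sum = 4


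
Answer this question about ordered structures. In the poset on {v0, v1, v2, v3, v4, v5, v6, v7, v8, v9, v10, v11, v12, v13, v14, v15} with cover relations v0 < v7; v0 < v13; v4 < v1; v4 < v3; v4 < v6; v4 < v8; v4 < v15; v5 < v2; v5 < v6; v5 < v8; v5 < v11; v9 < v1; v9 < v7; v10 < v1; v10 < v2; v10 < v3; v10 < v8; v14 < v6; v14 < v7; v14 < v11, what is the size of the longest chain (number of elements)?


A chain is a totally ordered subset; we count the number of elements in a maximum chain.
Compute, for each element x, the size of the longest chain ending at x:
  v0: 1
  v4: 1
  v5: 1
  v9: 1
  v10: 1
  v12: 1
  ...
A maximum chain: v4 < v1
Number of elements in the longest chain: 2


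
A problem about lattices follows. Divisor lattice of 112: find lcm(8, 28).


In a divisor lattice, join = lcm (least common multiple).
gcd(8,28) = 4
lcm(8,28) = 8*28/gcd = 224/4 = 56


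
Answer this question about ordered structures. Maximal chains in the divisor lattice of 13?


A maximal chain goes from the minimum element to a maximal element via cover relations.
Counting all min-to-max paths in the cover graph.
Total maximal chains: 1


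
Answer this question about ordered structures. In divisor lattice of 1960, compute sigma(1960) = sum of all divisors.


sigma(n) = sum of divisors.
Divisors of 1960: [1, 2, 4, 5, 7, 8, 10, 14, 20, 28, 35, 40, 49, 56, 70, 98, 140, 196, 245, 280, 392, 490, 980, 1960]
Sum = 5130


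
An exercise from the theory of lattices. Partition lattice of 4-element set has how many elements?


B(n) = number of set partitions of an n-element set.
B(n) satisfies the recurrence: B(n+1) = sum_k C(n,k)*B(k).
B(4) = 15


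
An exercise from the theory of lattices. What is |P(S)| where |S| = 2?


Power set = 2^n.
2^2 = 4


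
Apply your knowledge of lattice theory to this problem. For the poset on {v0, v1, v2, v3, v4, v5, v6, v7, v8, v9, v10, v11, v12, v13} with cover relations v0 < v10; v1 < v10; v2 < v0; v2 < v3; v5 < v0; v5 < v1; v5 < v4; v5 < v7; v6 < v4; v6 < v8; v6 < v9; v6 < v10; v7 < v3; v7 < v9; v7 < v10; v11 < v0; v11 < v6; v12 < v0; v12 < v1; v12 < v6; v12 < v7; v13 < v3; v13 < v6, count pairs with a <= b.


The order relation is {(a,b) : a <= b}, reflexive so it includes (a,a).
Examples: (v0,v0), (v0,v10), (v1,v1), (v1,v10), (v10,v10), ...
Total ordered pairs: 54


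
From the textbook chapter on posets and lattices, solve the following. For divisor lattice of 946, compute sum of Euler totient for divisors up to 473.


Divisors of 946 up to 473: [1, 2, 11, 22, 43, 86, 473]
phi values: [1, 1, 10, 10, 42, 42, 420]
Sum = 526


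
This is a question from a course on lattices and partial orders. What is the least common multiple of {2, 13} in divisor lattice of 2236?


In a divisor lattice, join = lcm (least common multiple).
Compute lcm iteratively: start with first element, then lcm(current, next).
Elements: [2, 13]
lcm(2,13) = 26
Final lcm = 26


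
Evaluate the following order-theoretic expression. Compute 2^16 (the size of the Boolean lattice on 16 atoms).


Power set = 2^n.
2^16 = 65536


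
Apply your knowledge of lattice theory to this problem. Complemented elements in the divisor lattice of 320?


An element a is complemented if some b has a meet b = bottom, a join b = top.
a is complemented iff gcd(a, n/a)=1, i.e. a is a unitary divisor of 320.
Complemented elements: 1, 5, 64, 320
Count: 4


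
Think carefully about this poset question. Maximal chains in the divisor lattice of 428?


A maximal chain goes from the minimum element to a maximal element via cover relations.
Counting all min-to-max paths in the cover graph.
Total maximal chains: 3


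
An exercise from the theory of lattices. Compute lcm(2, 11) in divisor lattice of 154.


In a divisor lattice, join = lcm (least common multiple).
gcd(2,11) = 1
lcm(2,11) = 2*11/gcd = 22/1 = 22


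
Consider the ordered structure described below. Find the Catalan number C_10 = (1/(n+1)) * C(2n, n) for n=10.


C(n) = C(2n, n) / (n+1).
C(20, 10) = 184756
C(10) = 184756 / 11 = 16796


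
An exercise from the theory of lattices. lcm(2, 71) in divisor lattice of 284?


Join=lcm.
gcd(2,71)=1
lcm=142


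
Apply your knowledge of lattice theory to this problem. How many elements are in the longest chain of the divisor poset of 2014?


A chain is a totally ordered subset; we count the number of elements in a maximum chain.
Compute, for each element x, the size of the longest chain ending at x:
  1: 1
  2: 2
  19: 2
  53: 2
  38: 3
  106: 3
  ...
A maximum chain: 1 < 2 < 38 < 2014
Number of elements in the longest chain: 4


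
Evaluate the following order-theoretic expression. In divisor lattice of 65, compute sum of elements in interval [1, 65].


Interval [1,65] in divisors of 65: [1, 5, 13, 65]
Sum = 84


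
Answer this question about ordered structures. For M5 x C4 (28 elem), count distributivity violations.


Distributive law: a ^ (b v c) = (a ^ b) v (a ^ c).
Check all 28^3 = 21952 ordered triples (a,b,c).
  e.g. a=(a1,0), b=(a2,0), c=(a3,0): lhs=(a1,0) != rhs=(0,0)
  e.g. a=(a1,0), b=(a2,0), c=(a3,1): lhs=(a1,0) != rhs=(0,0)
Total violating triples: 3840


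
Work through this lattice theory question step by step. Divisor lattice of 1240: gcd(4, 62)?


Meet=gcd.
gcd(4,62)=2


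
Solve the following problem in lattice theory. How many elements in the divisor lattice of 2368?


Divisors of 2368: [1, 2, 4, 8, 16, 32, 37, 64, 74, 148, 296, 592, 1184, 2368]
Count: 14


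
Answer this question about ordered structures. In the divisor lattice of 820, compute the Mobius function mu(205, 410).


In a divisor lattice, mu(a,b) = mu(b/a) where mu is the classical Mobius function.
b/a = 410/205 = 2
Prime factorization of 2: primes [2]
2 is squarefree with 1 prime factor(s), so mu(2) = (-1)^1 = -1


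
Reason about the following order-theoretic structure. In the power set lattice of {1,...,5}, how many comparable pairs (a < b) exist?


A comparable pair {a,b} has a < b or b < a in the order.
Count unordered pairs where one element is strictly below the other.
Examples: {{},{1}}, {{},{2}}, {{},{3}}, {{},{4}}, ...
Total comparable pairs: 211


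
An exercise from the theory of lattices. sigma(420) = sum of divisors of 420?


sigma(n) = sum of divisors.
Divisors of 420: [1, 2, 3, 4, 5, 6, 7, 10, 12, 14, 15, 20, 21, 28, 30, 35, 42, 60, 70, 84, 105, 140, 210, 420]
Sum = 1344


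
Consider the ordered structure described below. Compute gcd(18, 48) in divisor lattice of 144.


In a divisor lattice, meet = gcd (greatest common divisor).
By Euclidean algorithm or factoring: gcd(18,48) = 6


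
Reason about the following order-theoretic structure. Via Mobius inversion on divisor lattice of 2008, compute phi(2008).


phi(n) = n * prod_{p|n} (1 - 1/p).
Prime divisors of 2008: [2, 251]
phi(2008) = 2008 * (1 - 1/2) * (1 - 1/251)
phi(2008) = 1000


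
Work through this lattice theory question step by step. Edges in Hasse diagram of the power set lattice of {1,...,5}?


A cover relation a -< b holds when a < b with no c strictly between.
Cover relations:
  {} -< {1}
  {} -< {2}
  {} -< {3}
  {} -< {4}
  {} -< {5}
  {1} -< {1,2}
  {1} -< {1,3}
  {1} -< {1,4}
  ...72 more
Total: 80


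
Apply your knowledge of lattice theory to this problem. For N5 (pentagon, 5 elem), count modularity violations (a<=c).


Modular law: if a <= c then a v (b ^ c) = (a v b) ^ c.
Check all triples (a,b,c) with a <= c among 5 elements.
  e.g. a=a, b=c, c=b: lhs=a != rhs=b
Total violating triples: 1


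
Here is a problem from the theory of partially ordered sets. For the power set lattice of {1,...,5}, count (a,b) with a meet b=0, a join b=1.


Complement pair (a,b): a meet b = bottom, a join b = top.
Here: A intersect B = {} and A union B = {1,...,5}.
Pairs found: ({},{1,2,3,4,5}), ({1},{2,3,4,5}), ({2},{1,3,4,5}), ({3},{1,2,4,5}), ... (28 more)
Total ordered pairs: 32


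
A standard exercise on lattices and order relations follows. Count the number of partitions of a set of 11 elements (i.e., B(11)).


B(n) = number of set partitions of an n-element set.
B(n) satisfies the recurrence: B(n+1) = sum_k C(n,k)*B(k).
B(11) = 678570


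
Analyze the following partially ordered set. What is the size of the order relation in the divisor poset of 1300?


The order relation is {(a,b) : a <= b}, reflexive so it includes (a,a).
Examples: (1,1), (1,10), (1,100), (1,13), (1,130), ...
Total ordered pairs: 108


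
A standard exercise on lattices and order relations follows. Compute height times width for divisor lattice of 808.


Height = length of longest chain minus 1; width = size of largest antichain.
A maximum chain: 1 | 101 | 202 | 404 | 808  (height 4).
A maximum antichain: {2, 101}  (width 2).
Product = 4 * 2 = 8


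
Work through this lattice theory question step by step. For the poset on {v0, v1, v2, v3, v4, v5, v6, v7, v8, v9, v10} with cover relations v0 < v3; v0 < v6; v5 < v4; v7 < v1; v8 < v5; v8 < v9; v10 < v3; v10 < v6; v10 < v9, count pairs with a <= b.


The order relation is {(a,b) : a <= b}, reflexive so it includes (a,a).
Examples: (v0,v0), (v0,v3), (v0,v6), (v1,v1), (v10,v10), ...
Total ordered pairs: 21


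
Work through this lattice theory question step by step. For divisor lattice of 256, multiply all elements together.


Divisors of 256: [1, 2, 4, 8, 16, 32, 64, 128, 256]
Product = n^(d(n)/2) = 256^(9/2)
Product = 68719476736


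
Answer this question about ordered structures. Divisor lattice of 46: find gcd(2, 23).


In a divisor lattice, meet = gcd (greatest common divisor).
By Euclidean algorithm or factoring: gcd(2,23) = 1


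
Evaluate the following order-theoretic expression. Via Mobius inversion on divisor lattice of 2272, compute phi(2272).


phi(n) = n * prod_{p|n} (1 - 1/p).
Prime divisors of 2272: [2, 71]
phi(2272) = 2272 * (1 - 1/2) * (1 - 1/71)
phi(2272) = 1120


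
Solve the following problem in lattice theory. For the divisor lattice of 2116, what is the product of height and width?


Height = length of longest chain minus 1; width = size of largest antichain.
A maximum chain: 1 | 23 | 529 | 1058 | 2116  (height 4).
A maximum antichain: {4, 46, 529}  (width 3).
Product = 4 * 3 = 12


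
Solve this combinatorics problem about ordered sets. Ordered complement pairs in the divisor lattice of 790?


Complement pair (a,b): a meet b = bottom, a join b = top.
Here: gcd(a,b)=1 and lcm(a,b)=790, i.e. a*b=790 with a,b coprime.
Pairs found: (1,790), (2,395), (5,158), (10,79), ... (4 more)
Total ordered pairs: 8


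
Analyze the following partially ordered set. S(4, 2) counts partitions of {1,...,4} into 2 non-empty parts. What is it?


S(n,k) = k*S(n-1,k) + S(n-1,k-1).
S(3,2) = 3, S(3,1) = 1
S(4,2) = 2*3 + 1 = 6 + 1
S(4,2) = 7


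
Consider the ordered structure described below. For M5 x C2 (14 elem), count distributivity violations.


Distributive law: a ^ (b v c) = (a ^ b) v (a ^ c).
Check all 14^3 = 2744 ordered triples (a,b,c).
  e.g. a=(a1,0), b=(a2,0), c=(a3,0): lhs=(a1,0) != rhs=(0,0)
  e.g. a=(a1,0), b=(a2,0), c=(a3,1): lhs=(a1,0) != rhs=(0,0)
Total violating triples: 480


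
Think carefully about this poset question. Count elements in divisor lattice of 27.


Divisors of 27: [1, 3, 9, 27]
Count: 4


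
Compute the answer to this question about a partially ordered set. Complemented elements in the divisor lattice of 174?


An element a is complemented if some b has a meet b = bottom, a join b = top.
a is complemented iff gcd(a, n/a)=1, i.e. a is a unitary divisor of 174.
Complemented elements: 1, 2, 3, 6, 29, 58, ... (2 more)
Count: 8


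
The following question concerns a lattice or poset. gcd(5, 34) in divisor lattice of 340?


Meet=gcd.
gcd(5,34)=1


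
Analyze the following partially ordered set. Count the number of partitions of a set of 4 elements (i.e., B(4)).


B(n) = number of set partitions of an n-element set.
B(n) satisfies the recurrence: B(n+1) = sum_k C(n,k)*B(k).
B(4) = 15


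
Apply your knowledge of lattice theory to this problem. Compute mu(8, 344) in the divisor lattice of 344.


In a divisor lattice, mu(a,b) = mu(b/a) where mu is the classical Mobius function.
b/a = 344/8 = 43
Prime factorization of 43: primes [43]
43 is squarefree with 1 prime factor(s), so mu(43) = (-1)^1 = -1


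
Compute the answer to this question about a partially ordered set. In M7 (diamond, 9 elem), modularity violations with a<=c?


Modular law: if a <= c then a v (b ^ c) = (a v b) ^ c.
Check all triples (a,b,c) with a <= c among 9 elements.
This lattice is modular (diamonds M_m and their chain-products are modular).
Total violating triples: 0


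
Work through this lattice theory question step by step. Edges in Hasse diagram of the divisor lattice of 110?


A cover relation a -< b holds when a < b with no c strictly between.
Cover relations:
  1 -< 2
  1 -< 5
  1 -< 11
  2 -< 10
  2 -< 22
  5 -< 10
  5 -< 55
  10 -< 110
  ...4 more
Total: 12


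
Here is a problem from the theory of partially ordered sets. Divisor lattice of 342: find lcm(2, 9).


In a divisor lattice, join = lcm (least common multiple).
gcd(2,9) = 1
lcm(2,9) = 2*9/gcd = 18/1 = 18


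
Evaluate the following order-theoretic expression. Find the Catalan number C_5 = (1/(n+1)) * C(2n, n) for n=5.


C(n) = C(2n, n) / (n+1).
C(10, 5) = 252
C(5) = 252 / 6 = 42


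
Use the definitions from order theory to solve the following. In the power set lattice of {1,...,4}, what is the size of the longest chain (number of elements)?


A chain is a totally ordered subset; we count the number of elements in a maximum chain.
Compute, for each element x, the size of the longest chain ending at x:
  {}: 1
  {1}: 2
  {2}: 2
  {3}: 2
  {4}: 2
  {1,2}: 3
  ...
A maximum chain: {} < {1} < {1,2} < {1,2,3} < {1,2,3,4}
Number of elements in the longest chain: 5


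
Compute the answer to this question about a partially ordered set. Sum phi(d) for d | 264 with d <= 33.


Divisors of 264 up to 33: [1, 2, 3, 4, 6, 8, 11, 12, 22, 24, 33]
phi values: [1, 1, 2, 2, 2, 4, 10, 4, 10, 8, 20]
Sum = 64


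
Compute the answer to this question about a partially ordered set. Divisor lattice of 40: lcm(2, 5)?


Join=lcm.
gcd(2,5)=1
lcm=10


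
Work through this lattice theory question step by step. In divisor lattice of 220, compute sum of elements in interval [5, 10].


Interval [5,10] in divisors of 220: [5, 10]
Sum = 15


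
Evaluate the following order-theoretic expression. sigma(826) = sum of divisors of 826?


sigma(n) = sum of divisors.
Divisors of 826: [1, 2, 7, 14, 59, 118, 413, 826]
Sum = 1440


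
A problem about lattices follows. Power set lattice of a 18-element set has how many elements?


Power set = 2^n.
2^18 = 262144


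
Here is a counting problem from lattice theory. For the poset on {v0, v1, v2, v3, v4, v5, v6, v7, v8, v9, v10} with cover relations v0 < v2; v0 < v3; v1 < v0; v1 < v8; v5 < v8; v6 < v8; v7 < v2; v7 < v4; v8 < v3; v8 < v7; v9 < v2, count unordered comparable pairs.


A comparable pair {a,b} has a < b or b < a in the order.
Count unordered pairs where one element is strictly below the other.
Examples: {v0,v1}, {v0,v2}, {v0,v3}, {v1,v2}, ...
Total comparable pairs: 25


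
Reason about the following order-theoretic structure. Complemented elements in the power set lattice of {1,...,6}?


An element a is complemented if some b has a meet b = bottom, a join b = top.
every subset A has complement S\A, so all elements are complemented.
Complemented elements: {}, {1}, {2}, {3}, {4}, {5}, ... (58 more)
Count: 64


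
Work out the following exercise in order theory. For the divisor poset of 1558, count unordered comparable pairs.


A comparable pair {a,b} has a < b or b < a in the order.
Count unordered pairs where one element is strictly below the other.
Examples: {1,2}, {1,19}, {1,38}, {1,41}, ...
Total comparable pairs: 19


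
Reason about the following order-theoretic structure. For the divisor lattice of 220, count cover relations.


A cover relation a -< b holds when a < b with no c strictly between.
Cover relations:
  1 -< 2
  1 -< 5
  1 -< 11
  2 -< 4
  2 -< 10
  2 -< 22
  4 -< 20
  4 -< 44
  ...12 more
Total: 20


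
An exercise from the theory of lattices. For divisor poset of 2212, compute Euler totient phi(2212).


phi(n) = n * prod_{p|n} (1 - 1/p).
Prime divisors of 2212: [2, 7, 79]
phi(2212) = 2212 * (1 - 1/2) * (1 - 1/7) * (1 - 1/79)
phi(2212) = 936


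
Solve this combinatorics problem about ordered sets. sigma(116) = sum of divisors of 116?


sigma(n) = sum of divisors.
Divisors of 116: [1, 2, 4, 29, 58, 116]
Sum = 210


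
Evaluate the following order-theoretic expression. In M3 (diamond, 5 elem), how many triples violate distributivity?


Distributive law: a ^ (b v c) = (a ^ b) v (a ^ c).
Check all 5^3 = 125 ordered triples (a,b,c).
  e.g. a=a1, b=a2, c=a3: lhs=a1 != rhs=0
  e.g. a=a1, b=a3, c=a2: lhs=a1 != rhs=0
Total violating triples: 6


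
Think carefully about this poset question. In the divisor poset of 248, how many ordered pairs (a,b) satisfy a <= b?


The order relation is {(a,b) : a <= b}, reflexive so it includes (a,a).
Examples: (1,1), (1,124), (1,2), (1,248), (1,31), ...
Total ordered pairs: 30


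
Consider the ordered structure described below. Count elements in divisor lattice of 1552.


Divisors of 1552: [1, 2, 4, 8, 16, 97, 194, 388, 776, 1552]
Count: 10


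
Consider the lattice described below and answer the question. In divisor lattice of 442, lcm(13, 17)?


Join=lcm.
gcd(13,17)=1
lcm=221


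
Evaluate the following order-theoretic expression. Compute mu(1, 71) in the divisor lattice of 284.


In a divisor lattice, mu(a,b) = mu(b/a) where mu is the classical Mobius function.
b/a = 71/1 = 71
Prime factorization of 71: primes [71]
71 is squarefree with 1 prime factor(s), so mu(71) = (-1)^1 = -1


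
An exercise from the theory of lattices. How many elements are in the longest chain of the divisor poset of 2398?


A chain is a totally ordered subset; we count the number of elements in a maximum chain.
Compute, for each element x, the size of the longest chain ending at x:
  1: 1
  2: 2
  11: 2
  109: 2
  22: 3
  218: 3
  ...
A maximum chain: 1 < 2 < 22 < 2398
Number of elements in the longest chain: 4


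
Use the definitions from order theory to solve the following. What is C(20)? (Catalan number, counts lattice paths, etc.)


C(n) = C(2n, n) / (n+1).
C(40, 20) = 137846528820
C(20) = 137846528820 / 21 = 6564120420


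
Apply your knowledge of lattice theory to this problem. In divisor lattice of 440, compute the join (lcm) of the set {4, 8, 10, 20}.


In a divisor lattice, join = lcm (least common multiple).
Compute lcm iteratively: start with first element, then lcm(current, next).
Elements: [4, 8, 10, 20]
lcm(4,8) = 8
lcm(8,10) = 40
lcm(40,20) = 40
Final lcm = 40


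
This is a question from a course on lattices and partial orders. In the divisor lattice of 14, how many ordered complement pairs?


Complement pair (a,b): a meet b = bottom, a join b = top.
Here: gcd(a,b)=1 and lcm(a,b)=14, i.e. a*b=14 with a,b coprime.
Pairs found: (1,14), (2,7), (7,2), (14,1)
Total ordered pairs: 4


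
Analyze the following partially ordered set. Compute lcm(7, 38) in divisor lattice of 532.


In a divisor lattice, join = lcm (least common multiple).
gcd(7,38) = 1
lcm(7,38) = 7*38/gcd = 266/1 = 266


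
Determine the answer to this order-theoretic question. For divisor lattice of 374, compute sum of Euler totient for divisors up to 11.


Divisors of 374 up to 11: [1, 2, 11]
phi values: [1, 1, 10]
Sum = 12


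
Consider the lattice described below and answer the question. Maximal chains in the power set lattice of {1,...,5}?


A maximal chain goes from the minimum element to a maximal element via cover relations.
Counting all min-to-max paths in the cover graph.
Total maximal chains: 120


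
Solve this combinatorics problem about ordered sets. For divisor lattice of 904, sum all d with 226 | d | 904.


Interval [226,904] in divisors of 904: [226, 452, 904]
Sum = 1582


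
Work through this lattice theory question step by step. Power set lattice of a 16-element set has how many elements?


Power set = 2^n.
2^16 = 65536


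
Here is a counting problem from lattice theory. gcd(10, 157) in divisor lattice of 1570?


Meet=gcd.
gcd(10,157)=1


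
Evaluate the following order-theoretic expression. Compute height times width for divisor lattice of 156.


Height = length of longest chain minus 1; width = size of largest antichain.
A maximum chain: 1 | 13 | 39 | 78 | 156  (height 4).
A maximum antichain: {4, 6, 26, 39}  (width 4).
Product = 4 * 4 = 16


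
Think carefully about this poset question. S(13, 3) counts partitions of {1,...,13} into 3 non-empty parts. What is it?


S(n,k) = k*S(n-1,k) + S(n-1,k-1).
S(12,3) = 86526, S(12,2) = 2047
S(13,3) = 3*86526 + 2047 = 259578 + 2047
S(13,3) = 261625


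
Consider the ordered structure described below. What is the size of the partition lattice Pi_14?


B(n) = number of set partitions of an n-element set.
B(n) satisfies the recurrence: B(n+1) = sum_k C(n,k)*B(k).
B(14) = 190899322


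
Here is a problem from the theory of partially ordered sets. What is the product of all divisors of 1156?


Divisors of 1156: [1, 2, 4, 17, 34, 68, 289, 578, 1156]
Product = n^(d(n)/2) = 1156^(9/2)
Product = 60716992766464


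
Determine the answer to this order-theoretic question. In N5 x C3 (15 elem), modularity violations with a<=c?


Modular law: if a <= c then a v (b ^ c) = (a v b) ^ c.
Check all triples (a,b,c) with a <= c among 15 elements.
  e.g. a=(a,0), b=(c,0), c=(b,0): lhs=(a,0) != rhs=(b,0)
  e.g. a=(a,0), b=(c,1), c=(b,0): lhs=(a,0) != rhs=(b,0)
Total violating triples: 18


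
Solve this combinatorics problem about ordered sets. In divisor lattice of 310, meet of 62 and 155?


In a divisor lattice, meet = gcd (greatest common divisor).
By Euclidean algorithm or factoring: gcd(62,155) = 31


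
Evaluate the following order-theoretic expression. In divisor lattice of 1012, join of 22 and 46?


In a divisor lattice, join = lcm (least common multiple).
gcd(22,46) = 2
lcm(22,46) = 22*46/gcd = 1012/2 = 506


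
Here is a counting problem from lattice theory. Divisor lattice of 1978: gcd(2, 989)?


Meet=gcd.
gcd(2,989)=1


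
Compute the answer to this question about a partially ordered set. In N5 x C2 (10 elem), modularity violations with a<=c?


Modular law: if a <= c then a v (b ^ c) = (a v b) ^ c.
Check all triples (a,b,c) with a <= c among 10 elements.
  e.g. a=(a,0), b=(c,0), c=(b,0): lhs=(a,0) != rhs=(b,0)
  e.g. a=(a,0), b=(c,1), c=(b,0): lhs=(a,0) != rhs=(b,0)
Total violating triples: 6


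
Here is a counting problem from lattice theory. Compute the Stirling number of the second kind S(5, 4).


S(n,k) = k*S(n-1,k) + S(n-1,k-1).
S(4,4) = 1, S(4,3) = 6
S(5,4) = 4*1 + 6 = 4 + 6
S(5,4) = 10


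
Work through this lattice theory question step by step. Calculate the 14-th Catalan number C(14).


C(n) = C(2n, n) / (n+1).
C(28, 14) = 40116600
C(14) = 40116600 / 15 = 2674440


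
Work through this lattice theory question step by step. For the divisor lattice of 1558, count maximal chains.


A maximal chain goes from the minimum element to a maximal element via cover relations.
Counting all min-to-max paths in the cover graph.
Total maximal chains: 6


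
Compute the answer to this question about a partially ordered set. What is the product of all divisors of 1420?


Divisors of 1420: [1, 2, 4, 5, 10, 20, 71, 142, 284, 355, 710, 1420]
Product = n^(d(n)/2) = 1420^(12/2)
Product = 8198418170944000000


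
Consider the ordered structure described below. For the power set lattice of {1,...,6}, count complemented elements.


An element a is complemented if some b has a meet b = bottom, a join b = top.
every subset A has complement S\A, so all elements are complemented.
Complemented elements: {}, {1}, {2}, {3}, {4}, {5}, ... (58 more)
Count: 64


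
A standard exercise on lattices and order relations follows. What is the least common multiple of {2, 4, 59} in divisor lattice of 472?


In a divisor lattice, join = lcm (least common multiple).
Compute lcm iteratively: start with first element, then lcm(current, next).
Elements: [2, 4, 59]
lcm(2,4) = 4
lcm(4,59) = 236
Final lcm = 236


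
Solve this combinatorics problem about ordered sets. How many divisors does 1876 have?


Divisors of 1876: [1, 2, 4, 7, 14, 28, 67, 134, 268, 469, 938, 1876]
Count: 12


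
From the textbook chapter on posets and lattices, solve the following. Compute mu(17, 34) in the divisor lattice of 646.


In a divisor lattice, mu(a,b) = mu(b/a) where mu is the classical Mobius function.
b/a = 34/17 = 2
Prime factorization of 2: primes [2]
2 is squarefree with 1 prime factor(s), so mu(2) = (-1)^1 = -1


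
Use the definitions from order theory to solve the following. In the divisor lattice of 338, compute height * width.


Height = length of longest chain minus 1; width = size of largest antichain.
A maximum chain: 1 | 13 | 169 | 338  (height 3).
A maximum antichain: {2, 13}  (width 2).
Product = 3 * 2 = 6


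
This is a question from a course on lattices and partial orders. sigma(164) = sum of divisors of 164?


sigma(n) = sum of divisors.
Divisors of 164: [1, 2, 4, 41, 82, 164]
Sum = 294


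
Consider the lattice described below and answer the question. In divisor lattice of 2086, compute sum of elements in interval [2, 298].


Interval [2,298] in divisors of 2086: [2, 298]
Sum = 300


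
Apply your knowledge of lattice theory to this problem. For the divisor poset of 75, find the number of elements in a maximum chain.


A chain is a totally ordered subset; we count the number of elements in a maximum chain.
Compute, for each element x, the size of the longest chain ending at x:
  1: 1
  3: 2
  5: 2
  25: 3
  15: 3
  75: 4
A maximum chain: 1 < 3 < 15 < 75
Number of elements in the longest chain: 4


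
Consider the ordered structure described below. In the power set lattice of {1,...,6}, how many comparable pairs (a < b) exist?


A comparable pair {a,b} has a < b or b < a in the order.
Count unordered pairs where one element is strictly below the other.
Examples: {{},{1}}, {{},{2}}, {{},{3}}, {{},{4}}, ...
Total comparable pairs: 665


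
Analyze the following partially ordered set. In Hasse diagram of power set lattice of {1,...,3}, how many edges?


A cover relation a -< b holds when a < b with no c strictly between.
Cover relations:
  {} -< {1}
  {} -< {2}
  {} -< {3}
  {1} -< {1,2}
  {1} -< {1,3}
  {2} -< {1,2}
  {2} -< {2,3}
  {3} -< {1,3}
  ...4 more
Total: 12


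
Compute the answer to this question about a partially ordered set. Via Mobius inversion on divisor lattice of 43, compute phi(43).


phi(n) = n * prod_{p|n} (1 - 1/p).
Prime divisors of 43: [43]
phi(43) = 43 * (1 - 1/43)
phi(43) = 42


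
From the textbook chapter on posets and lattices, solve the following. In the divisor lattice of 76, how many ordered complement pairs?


Complement pair (a,b): a meet b = bottom, a join b = top.
Here: gcd(a,b)=1 and lcm(a,b)=76, i.e. a*b=76 with a,b coprime.
Pairs found: (1,76), (4,19), (19,4), (76,1)
Total ordered pairs: 4


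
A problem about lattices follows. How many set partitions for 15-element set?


B(n) = number of set partitions of an n-element set.
B(n) satisfies the recurrence: B(n+1) = sum_k C(n,k)*B(k).
B(15) = 1382958545
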